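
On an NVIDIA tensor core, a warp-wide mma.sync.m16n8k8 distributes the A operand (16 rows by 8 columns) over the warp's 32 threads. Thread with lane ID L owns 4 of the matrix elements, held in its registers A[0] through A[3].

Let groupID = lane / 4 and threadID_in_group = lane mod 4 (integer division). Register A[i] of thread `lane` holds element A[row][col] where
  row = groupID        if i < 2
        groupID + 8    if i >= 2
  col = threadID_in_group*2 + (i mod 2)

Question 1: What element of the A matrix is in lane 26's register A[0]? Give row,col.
6,4

lane 26⇒26/4=6, 26 mod 4=2
i=0  r:6+0⇒6  c:2·2+0⇒4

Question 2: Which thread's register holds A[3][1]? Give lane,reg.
r:3=>grp=3,rB=0  c:1=>tig=0,lo=1
L=3*4+0=12  i=0*2+1=1

12,1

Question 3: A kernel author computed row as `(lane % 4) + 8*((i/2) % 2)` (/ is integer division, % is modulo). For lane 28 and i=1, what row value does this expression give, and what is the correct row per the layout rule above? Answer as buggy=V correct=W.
buggy=0 correct=7

`(lane % 4) + 8*((i/2) % 2)`[28,1]=>0
28: grp=7,tig=0
[1] (7+0,0*2+1) = (7,1)
row: 0 vs 7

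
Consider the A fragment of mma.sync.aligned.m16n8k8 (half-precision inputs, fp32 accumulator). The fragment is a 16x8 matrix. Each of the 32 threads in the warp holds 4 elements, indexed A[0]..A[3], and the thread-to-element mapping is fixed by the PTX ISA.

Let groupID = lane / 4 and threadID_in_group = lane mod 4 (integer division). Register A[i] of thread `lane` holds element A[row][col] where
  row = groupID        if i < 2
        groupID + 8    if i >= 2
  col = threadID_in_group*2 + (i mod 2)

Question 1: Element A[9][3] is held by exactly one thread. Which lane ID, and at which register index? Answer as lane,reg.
r=9→G=1,rhi=1  c=3→T=1,p=1
L=1*4+1=5  i=1*2+1=3

5,3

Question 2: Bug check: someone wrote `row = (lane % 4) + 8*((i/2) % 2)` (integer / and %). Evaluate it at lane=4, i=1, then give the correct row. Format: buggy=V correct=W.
`(lane % 4) + 8*((i/2) % 2)`[4,1]->0
4: g=1,t=0
[1] (1+0,0*2+1) = (1,1)
row: 0 vs 1

buggy=0 correct=1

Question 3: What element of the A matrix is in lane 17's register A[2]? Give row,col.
17: grp=4,tig=1
[2] (4+8,1*2+0) = (12,2)

12,2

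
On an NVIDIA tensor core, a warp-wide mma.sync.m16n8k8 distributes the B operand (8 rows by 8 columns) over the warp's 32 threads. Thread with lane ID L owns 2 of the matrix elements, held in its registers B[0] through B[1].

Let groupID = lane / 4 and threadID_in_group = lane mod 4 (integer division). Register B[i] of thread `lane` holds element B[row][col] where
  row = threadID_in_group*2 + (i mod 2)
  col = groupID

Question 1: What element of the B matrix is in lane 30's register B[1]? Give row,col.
lane 30=>30/4=7, 30 mod 4=2
i=1  r:2·2+1=>5  c:7

5,7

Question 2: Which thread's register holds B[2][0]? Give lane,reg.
1,0

c: 0->gid=0  r: 2->tid=1,i&1=0
L=0*4+1=1  i=0=0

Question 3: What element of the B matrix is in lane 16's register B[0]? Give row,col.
0,4

lane 16→16/4=4, 16 mod 4=0
i=0  r:2·0+0→0  c:4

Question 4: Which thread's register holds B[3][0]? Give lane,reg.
c=0→G=0  r=3→T=1,p=1
L=0*4+1=1  i=1=1

1,1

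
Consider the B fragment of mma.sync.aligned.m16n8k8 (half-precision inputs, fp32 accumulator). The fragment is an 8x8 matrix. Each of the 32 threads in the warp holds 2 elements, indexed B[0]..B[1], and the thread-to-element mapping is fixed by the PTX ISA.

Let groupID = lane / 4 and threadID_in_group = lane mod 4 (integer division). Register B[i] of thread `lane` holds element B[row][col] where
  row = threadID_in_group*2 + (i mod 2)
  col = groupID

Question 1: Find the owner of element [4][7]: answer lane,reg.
30,0

c=7->g=7  r=4->t=2,b0=0
L=7*4+2=30  i=0=0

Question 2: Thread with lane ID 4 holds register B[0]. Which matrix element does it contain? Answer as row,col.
lane 4: gid=1 (4/4), tid=0 (4%4)
i=0: r=0*2+0=0, c=gid=1

0,1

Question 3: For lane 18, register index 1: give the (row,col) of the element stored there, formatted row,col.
L=18->g=18>>2=4, t=18&3=2
[1]->row 2·2+1=5  col g=4

5,4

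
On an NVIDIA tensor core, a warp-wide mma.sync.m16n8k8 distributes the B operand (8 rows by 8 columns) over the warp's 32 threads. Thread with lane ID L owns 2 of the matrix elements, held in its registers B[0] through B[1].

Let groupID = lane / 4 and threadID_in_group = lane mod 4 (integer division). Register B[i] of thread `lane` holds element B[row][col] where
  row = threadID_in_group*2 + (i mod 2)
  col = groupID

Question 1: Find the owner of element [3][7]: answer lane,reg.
29,1

c:7=>grp=7  r:3=>tig=1,lo=1
L=7*4+1=29  i=1=1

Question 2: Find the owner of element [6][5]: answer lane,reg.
c: 5->gid=5  r: 6->tid=3,i&1=0
L=5*4+3=23  i=0=0

23,0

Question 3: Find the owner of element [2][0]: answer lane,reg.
c=0⇒gr=0  r=2⇒th=1,odd=0
L=0*4+1=1  i=0=0

1,0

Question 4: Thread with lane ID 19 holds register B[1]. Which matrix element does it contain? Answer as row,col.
19: gid=4,tid=3
[1] (3*2+1,4) = (7,4)

7,4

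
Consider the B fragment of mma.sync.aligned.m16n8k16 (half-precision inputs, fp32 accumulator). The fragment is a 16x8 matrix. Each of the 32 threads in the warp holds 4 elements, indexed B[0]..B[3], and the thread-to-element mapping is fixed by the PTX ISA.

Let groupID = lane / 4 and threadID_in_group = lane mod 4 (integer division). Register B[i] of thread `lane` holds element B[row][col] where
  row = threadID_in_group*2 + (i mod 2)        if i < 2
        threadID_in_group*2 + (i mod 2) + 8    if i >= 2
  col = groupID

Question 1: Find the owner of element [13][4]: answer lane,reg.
18,3

c: 4->gid=4  r: 13->r8=1,tid=2,i&1=1
L=4*4+2=18  i=1*2+1=3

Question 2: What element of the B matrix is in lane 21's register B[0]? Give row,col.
2,5

21: g=5,t=1
[0] (1*2+0+0,5) = (2,5)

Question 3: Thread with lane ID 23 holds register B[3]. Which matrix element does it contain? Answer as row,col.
15,5

lane 23: grp=5 (23/4), tig=3 (23%4)
i=3: r=3*2+1+8=15, c=grp=5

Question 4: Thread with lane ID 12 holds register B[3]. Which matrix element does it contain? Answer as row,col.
9,3

L=12->gid=12>>2=3, tid=12&3=0
[3]->row 0·2+1+8=9  col gid=3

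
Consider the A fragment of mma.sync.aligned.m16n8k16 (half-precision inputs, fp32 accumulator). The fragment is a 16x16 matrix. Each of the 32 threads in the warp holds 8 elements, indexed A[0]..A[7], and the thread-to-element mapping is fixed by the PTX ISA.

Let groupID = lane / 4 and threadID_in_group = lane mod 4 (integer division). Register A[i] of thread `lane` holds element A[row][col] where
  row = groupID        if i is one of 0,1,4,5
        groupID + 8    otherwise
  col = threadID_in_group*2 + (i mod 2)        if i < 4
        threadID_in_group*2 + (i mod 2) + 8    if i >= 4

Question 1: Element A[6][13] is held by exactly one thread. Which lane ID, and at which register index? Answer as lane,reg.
r=6→G=6,rhi=0  c=13→chi=1,T=2,p=1
L=6*4+2=26  i=1*4+0*2+1=5

26,5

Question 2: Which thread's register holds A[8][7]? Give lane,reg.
3,3

r:8=>grp=0,rB=1  c:7=>cB=0,tig=3,lo=1
L=0*4+3=3  i=0*4+1*2+1=3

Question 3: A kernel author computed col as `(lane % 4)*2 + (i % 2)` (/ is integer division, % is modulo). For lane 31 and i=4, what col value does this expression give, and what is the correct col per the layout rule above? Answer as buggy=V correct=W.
`(lane % 4)*2 + (i % 2)`[31,4]⇒6
31: gr=7,th=3
[4] (7+0,3*2+0+8) = (7,14)
col: 6 vs 14

buggy=6 correct=14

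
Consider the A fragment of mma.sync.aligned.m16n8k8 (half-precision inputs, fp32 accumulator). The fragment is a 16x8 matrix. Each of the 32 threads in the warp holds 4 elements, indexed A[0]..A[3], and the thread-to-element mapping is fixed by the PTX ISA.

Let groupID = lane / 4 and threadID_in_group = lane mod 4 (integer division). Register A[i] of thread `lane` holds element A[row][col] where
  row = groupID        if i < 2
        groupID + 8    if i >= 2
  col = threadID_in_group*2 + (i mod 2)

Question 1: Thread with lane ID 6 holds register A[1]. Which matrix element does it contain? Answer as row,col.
lane 6: g=1 (6/4), t=2 (6%4)
i=1: r=1+0=1, c=2*2+1=5

1,5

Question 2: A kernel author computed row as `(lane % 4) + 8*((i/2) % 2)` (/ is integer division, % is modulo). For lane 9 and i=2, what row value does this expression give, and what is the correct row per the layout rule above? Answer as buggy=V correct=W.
buggy=9 correct=10

`(lane % 4) + 8*((i/2) % 2)`[9,2]→9
lane 9: G=2 (9/4), T=1 (9%4)
i=2: r=2+8=10, c=1*2+0=2
row: 9 vs 10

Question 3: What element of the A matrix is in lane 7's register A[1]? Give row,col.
7: gid=1,tid=3
[1] (1+0,3*2+1) = (1,7)

1,7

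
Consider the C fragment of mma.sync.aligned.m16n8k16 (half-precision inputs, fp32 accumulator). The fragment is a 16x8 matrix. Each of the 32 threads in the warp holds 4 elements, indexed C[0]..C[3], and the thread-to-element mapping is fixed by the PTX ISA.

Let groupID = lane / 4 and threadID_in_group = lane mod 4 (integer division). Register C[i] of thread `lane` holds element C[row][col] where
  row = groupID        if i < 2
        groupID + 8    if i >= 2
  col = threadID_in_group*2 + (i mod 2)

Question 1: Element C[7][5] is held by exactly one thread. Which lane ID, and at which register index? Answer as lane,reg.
30,1

r=7->g=7,rb=0  c=5->t=2,b0=1
L=7*4+2=30  i=0*2+1=1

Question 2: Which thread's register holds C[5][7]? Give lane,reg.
r=5->g=5,rb=0  c=7->t=3,b0=1
L=5*4+3=23  i=0*2+1=1

23,1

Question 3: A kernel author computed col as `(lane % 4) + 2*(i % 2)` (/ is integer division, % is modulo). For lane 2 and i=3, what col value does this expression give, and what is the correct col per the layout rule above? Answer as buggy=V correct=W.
buggy=4 correct=5

`(lane % 4) + 2*(i % 2)`[2,3]->4
2: g=0,t=2
[3] (0+8,2*2+1) = (8,5)
col: 4 vs 5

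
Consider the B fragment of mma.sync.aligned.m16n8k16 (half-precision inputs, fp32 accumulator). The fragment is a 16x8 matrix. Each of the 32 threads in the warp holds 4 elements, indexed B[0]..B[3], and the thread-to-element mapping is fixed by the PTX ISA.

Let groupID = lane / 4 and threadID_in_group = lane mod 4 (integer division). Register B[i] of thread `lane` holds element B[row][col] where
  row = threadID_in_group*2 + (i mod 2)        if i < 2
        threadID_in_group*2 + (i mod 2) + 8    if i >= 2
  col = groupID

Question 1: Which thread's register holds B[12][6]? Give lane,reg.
c=6→G=6  r=12→rhi=1,T=2,p=0
L=6*4+2=26  i=1*2+0=2

26,2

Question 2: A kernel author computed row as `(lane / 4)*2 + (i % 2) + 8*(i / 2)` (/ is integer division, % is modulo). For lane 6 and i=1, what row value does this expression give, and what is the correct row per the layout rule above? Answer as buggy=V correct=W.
`(lane / 4)*2 + (i % 2) + 8*(i / 2)`[6,1]->3
lane 6->6/4=1, 6 mod 4=2
i=1  r:2·2+1+0->5  c:1
row: 3 vs 5

buggy=3 correct=5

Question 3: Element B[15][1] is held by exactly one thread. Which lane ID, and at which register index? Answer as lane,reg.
c=1->g=1  r=15->rb=1,t=3,b0=1
L=1*4+3=7  i=1*2+1=3

7,3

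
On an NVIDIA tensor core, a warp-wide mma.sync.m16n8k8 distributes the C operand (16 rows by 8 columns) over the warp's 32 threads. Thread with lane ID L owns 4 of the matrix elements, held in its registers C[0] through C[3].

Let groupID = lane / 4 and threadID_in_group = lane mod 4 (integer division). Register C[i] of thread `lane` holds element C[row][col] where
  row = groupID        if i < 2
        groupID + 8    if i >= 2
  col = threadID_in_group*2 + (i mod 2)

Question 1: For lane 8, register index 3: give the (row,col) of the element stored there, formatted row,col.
lane 8⇒8/4=2, 8 mod 4=0
i=3  r:2+8⇒10  c:2·0+1⇒1

10,1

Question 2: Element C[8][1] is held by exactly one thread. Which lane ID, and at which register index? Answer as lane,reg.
0,3

r=8→G=0,rhi=1  c=1→T=0,p=1
L=0*4+0=0  i=1*2+1=3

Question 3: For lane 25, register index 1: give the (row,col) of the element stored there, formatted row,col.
L=25->g=25>>2=6, t=25&3=1
[1]->row 6+0=6  col 1·2+1=3

6,3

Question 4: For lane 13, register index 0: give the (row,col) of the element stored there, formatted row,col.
3,2

13: G=3,T=1
[0] (3+0,1*2+0) = (3,2)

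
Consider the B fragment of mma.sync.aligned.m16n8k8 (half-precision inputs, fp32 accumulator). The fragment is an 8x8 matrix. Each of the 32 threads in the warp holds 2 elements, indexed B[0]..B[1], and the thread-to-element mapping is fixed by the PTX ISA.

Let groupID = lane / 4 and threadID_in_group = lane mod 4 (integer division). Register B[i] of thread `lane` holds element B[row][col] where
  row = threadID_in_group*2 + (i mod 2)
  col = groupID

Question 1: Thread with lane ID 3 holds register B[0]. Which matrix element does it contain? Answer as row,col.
lane 3: g=0 (3/4), t=3 (3%4)
i=0: r=3*2+0=6, c=g=0

6,0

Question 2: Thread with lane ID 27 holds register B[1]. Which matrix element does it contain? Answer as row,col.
7,6

lane 27: G=6 (27/4), T=3 (27%4)
i=1: r=3*2+1=7, c=G=6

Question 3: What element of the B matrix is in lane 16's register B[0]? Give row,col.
L=16->gid=16>>2=4, tid=16&3=0
[0]->row 0·2+0=0  col gid=4

0,4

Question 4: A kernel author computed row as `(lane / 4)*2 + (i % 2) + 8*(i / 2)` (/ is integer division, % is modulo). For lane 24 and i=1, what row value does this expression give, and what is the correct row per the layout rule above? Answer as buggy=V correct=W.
buggy=13 correct=1

`(lane / 4)*2 + (i % 2) + 8*(i / 2)`[24,1]=>13
lane 24=>24/4=6, 24 mod 4=0
i=1  r:2·0+1=>1  c:6
row: 13 vs 1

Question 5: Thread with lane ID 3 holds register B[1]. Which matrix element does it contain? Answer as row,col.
lane 3->3/4=0, 3 mod 4=3
i=1  r:2·3+1->7  c:0

7,0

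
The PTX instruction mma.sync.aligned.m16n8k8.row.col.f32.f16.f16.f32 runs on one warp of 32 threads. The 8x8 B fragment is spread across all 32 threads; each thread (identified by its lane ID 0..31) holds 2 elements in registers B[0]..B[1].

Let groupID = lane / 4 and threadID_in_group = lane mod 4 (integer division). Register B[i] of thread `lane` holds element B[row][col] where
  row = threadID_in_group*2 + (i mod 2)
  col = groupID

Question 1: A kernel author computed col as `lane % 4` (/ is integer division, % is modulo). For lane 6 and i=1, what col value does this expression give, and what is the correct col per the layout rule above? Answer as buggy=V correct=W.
buggy=2 correct=1

`lane % 4`[6,1]=>2
lane 6=>6/4=1, 6 mod 4=2
i=1  r:2·2+1=>5  c:1
col: 2 vs 1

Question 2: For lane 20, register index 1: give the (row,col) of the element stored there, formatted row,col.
1,5

lane 20: gr=5 (20/4), th=0 (20%4)
i=1: r=0*2+1=1, c=gr=5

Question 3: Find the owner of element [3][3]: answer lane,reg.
13,1

c=3->g=3  r=3->t=1,b0=1
L=3*4+1=13  i=1=1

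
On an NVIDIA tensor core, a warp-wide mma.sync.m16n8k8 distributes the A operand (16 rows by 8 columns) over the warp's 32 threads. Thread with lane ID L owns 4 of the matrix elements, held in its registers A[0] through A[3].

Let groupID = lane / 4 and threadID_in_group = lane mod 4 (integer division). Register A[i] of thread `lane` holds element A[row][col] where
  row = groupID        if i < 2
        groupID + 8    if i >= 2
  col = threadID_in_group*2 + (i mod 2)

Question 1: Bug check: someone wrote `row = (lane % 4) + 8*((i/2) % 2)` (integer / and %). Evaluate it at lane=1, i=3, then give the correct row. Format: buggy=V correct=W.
`(lane % 4) + 8*((i/2) % 2)`[1,3]=>9
lane 1=>1/4=0, 1 mod 4=1
i=3  r:0+8=>8  c:2·1+1=>3
row: 9 vs 8

buggy=9 correct=8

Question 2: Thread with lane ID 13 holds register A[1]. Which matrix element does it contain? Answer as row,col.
3,3

lane 13: gr=3 (13/4), th=1 (13%4)
i=1: r=3+0=3, c=1*2+1=3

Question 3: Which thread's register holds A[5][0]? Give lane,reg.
20,0

r:5=>grp=5,rB=0  c:0=>tig=0,lo=0
L=5*4+0=20  i=0*2+0=0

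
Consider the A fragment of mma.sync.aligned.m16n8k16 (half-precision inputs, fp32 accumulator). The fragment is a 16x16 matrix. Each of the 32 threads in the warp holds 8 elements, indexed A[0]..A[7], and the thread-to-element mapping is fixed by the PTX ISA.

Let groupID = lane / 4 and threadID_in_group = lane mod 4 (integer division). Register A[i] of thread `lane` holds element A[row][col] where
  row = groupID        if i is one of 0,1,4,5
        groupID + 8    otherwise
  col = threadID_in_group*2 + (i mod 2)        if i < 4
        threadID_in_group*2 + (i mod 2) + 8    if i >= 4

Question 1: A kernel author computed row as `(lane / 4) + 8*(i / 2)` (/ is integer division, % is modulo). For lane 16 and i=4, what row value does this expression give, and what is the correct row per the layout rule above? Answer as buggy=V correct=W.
buggy=20 correct=4

`(lane / 4) + 8*(i / 2)`[16,4]->20
lane 16->16/4=4, 16 mod 4=0
i=4  r:4+0->4  c:2·0+0+8->8
row: 20 vs 4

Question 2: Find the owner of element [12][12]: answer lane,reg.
18,6

r: 12->gid=4,r8=1  c: 12->c8=1,tid=2,i&1=0
L=4*4+2=18  i=1*4+1*2+0=6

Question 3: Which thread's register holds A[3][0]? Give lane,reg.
12,0

r: 3->gid=3,r8=0  c: 0->c8=0,tid=0,i&1=0
L=3*4+0=12  i=0*4+0*2+0=0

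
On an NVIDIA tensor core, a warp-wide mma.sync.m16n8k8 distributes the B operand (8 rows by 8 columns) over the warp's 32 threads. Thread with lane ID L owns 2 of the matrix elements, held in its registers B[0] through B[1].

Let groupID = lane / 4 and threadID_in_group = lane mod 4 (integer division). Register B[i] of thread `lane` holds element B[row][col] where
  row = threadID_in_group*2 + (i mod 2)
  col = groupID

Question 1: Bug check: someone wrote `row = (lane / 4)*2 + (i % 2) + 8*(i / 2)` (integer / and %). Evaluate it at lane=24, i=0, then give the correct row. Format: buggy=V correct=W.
buggy=12 correct=0

`(lane / 4)*2 + (i % 2) + 8*(i / 2)`[24,0]→12
lane 24→24/4=6, 24 mod 4=0
i=0  r:2·0+0→0  c:6
row: 12 vs 0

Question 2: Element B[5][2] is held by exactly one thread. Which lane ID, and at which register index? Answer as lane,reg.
c=2→G=2  r=5→T=2,p=1
L=2*4+2=10  i=1=1

10,1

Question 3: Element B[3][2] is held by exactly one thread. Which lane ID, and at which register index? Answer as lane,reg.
9,1

c:2=>grp=2  r:3=>tig=1,lo=1
L=2*4+1=9  i=1=1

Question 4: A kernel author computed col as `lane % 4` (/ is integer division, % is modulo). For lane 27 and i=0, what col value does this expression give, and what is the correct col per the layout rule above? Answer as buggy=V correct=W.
`lane % 4`[27,0]⇒3
27: gr=6,th=3
[0] (3*2+0,6) = (6,6)
col: 3 vs 6

buggy=3 correct=6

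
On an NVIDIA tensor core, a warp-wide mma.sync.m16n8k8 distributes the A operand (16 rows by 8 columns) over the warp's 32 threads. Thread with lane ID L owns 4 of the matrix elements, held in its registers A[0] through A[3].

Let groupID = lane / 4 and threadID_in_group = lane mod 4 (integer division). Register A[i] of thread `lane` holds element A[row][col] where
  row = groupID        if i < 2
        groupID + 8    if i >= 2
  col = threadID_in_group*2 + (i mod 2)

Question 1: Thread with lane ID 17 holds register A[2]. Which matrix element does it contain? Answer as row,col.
L=17→G=17>>2=4, T=17&3=1
[2]→row 4+8=12  col 1·2+0=2

12,2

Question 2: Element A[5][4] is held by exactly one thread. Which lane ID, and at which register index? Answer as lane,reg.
r=5⇒gr=5,Rb=0  c=4⇒th=2,odd=0
L=5*4+2=22  i=0*2+0=0

22,0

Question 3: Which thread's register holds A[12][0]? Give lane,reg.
r=12⇒gr=4,Rb=1  c=0⇒th=0,odd=0
L=4*4+0=16  i=1*2+0=2

16,2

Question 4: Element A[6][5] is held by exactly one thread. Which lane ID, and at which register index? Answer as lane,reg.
r=6→G=6,rhi=0  c=5→T=2,p=1
L=6*4+2=26  i=0*2+1=1

26,1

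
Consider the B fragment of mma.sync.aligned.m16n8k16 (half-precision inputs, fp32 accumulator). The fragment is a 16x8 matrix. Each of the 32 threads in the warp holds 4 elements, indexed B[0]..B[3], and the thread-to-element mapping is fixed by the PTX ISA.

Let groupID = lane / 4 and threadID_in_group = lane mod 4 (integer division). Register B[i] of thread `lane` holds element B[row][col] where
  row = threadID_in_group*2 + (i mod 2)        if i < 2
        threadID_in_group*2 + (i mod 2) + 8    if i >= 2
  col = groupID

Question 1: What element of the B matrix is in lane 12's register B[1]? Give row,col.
lane 12: gid=3 (12/4), tid=0 (12%4)
i=1: r=0*2+1+0=1, c=gid=3

1,3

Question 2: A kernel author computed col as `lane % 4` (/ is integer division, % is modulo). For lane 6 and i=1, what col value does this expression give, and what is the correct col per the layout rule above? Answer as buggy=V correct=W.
`lane % 4`[6,1]->2
L=6->g=6>>2=1, t=6&3=2
[1]->row 2·2+1+0=5  col g=1
col: 2 vs 1

buggy=2 correct=1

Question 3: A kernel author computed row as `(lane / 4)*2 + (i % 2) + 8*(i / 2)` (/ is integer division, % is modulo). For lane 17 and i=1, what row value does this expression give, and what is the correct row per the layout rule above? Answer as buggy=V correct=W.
`(lane / 4)*2 + (i % 2) + 8*(i / 2)`[17,1]→9
lane 17: G=4 (17/4), T=1 (17%4)
i=1: r=1*2+1+0=3, c=G=4
row: 9 vs 3

buggy=9 correct=3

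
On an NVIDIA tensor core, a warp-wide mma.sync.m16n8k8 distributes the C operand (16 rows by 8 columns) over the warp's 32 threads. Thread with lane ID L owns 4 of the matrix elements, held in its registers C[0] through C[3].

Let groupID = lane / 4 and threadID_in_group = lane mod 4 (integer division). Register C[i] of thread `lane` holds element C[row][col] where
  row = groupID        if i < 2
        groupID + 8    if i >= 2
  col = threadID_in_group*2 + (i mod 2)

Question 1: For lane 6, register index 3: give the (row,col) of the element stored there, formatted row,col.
9,5

lane 6: gr=1 (6/4), th=2 (6%4)
i=3: r=1+8=9, c=2*2+1=5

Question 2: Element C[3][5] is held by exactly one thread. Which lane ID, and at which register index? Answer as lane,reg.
r=3⇒gr=3,Rb=0  c=5⇒th=2,odd=1
L=3*4+2=14  i=0*2+1=1

14,1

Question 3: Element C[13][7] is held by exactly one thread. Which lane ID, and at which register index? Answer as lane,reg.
23,3

r:13=>grp=5,rB=1  c:7=>tig=3,lo=1
L=5*4+3=23  i=1*2+1=3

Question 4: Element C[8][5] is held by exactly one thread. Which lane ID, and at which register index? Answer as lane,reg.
r: 8->gid=0,r8=1  c: 5->tid=2,i&1=1
L=0*4+2=2  i=1*2+1=3

2,3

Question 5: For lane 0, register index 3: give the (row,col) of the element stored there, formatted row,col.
8,1

lane 0->0/4=0, 0 mod 4=0
i=3  r:0+8->8  c:2·0+1->1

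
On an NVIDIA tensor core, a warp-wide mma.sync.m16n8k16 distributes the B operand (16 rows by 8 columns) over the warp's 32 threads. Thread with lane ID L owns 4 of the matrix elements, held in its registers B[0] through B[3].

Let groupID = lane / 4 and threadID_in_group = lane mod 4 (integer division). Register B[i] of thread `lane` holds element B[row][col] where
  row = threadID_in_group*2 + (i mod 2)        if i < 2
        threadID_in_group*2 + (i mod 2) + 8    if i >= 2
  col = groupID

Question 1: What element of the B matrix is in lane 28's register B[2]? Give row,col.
8,7

lane 28: grp=7 (28/4), tig=0 (28%4)
i=2: r=0*2+0+8=8, c=grp=7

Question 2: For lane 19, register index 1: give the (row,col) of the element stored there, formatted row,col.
7,4

lane 19: g=4 (19/4), t=3 (19%4)
i=1: r=3*2+1+0=7, c=g=4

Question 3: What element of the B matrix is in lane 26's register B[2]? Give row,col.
lane 26=>26/4=6, 26 mod 4=2
i=2  r:2·2+0+8=>12  c:6

12,6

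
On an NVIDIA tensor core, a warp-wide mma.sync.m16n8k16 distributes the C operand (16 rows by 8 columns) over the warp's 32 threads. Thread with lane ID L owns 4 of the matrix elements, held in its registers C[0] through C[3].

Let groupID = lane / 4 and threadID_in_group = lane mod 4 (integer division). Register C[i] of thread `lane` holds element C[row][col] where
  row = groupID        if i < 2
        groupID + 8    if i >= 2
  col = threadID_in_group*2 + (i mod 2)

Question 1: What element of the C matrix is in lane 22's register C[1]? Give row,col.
lane 22->22/4=5, 22 mod 4=2
i=1  r:5+0->5  c:2·2+1->5

5,5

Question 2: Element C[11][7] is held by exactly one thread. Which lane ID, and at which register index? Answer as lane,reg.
15,3

r:11=>grp=3,rB=1  c:7=>tig=3,lo=1
L=3*4+3=15  i=1*2+1=3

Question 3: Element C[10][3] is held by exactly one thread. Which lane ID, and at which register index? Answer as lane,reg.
9,3

r: 10->gid=2,r8=1  c: 3->tid=1,i&1=1
L=2*4+1=9  i=1*2+1=3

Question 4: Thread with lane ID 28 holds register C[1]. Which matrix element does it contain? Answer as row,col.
7,1

28: gid=7,tid=0
[1] (7+0,0*2+1) = (7,1)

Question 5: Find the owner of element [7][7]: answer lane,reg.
r:7=>grp=7,rB=0  c:7=>tig=3,lo=1
L=7*4+3=31  i=0*2+1=1

31,1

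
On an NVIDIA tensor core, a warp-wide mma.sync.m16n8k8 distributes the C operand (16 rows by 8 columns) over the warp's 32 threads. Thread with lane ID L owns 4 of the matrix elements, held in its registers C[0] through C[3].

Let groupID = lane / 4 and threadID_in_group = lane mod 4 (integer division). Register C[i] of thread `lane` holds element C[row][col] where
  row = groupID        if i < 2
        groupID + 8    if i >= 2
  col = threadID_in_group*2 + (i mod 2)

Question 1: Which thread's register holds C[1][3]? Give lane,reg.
5,1

r:1=>grp=1,rB=0  c:3=>tig=1,lo=1
L=1*4+1=5  i=0*2+1=1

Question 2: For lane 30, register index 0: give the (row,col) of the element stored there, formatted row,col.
7,4

lane 30→30/4=7, 30 mod 4=2
i=0  r:7+0→7  c:2·2+0→4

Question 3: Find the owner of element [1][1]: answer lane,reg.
r=1⇒gr=1,Rb=0  c=1⇒th=0,odd=1
L=1*4+0=4  i=0*2+1=1

4,1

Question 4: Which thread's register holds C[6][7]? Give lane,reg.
27,1

r:6=>grp=6,rB=0  c:7=>tig=3,lo=1
L=6*4+3=27  i=0*2+1=1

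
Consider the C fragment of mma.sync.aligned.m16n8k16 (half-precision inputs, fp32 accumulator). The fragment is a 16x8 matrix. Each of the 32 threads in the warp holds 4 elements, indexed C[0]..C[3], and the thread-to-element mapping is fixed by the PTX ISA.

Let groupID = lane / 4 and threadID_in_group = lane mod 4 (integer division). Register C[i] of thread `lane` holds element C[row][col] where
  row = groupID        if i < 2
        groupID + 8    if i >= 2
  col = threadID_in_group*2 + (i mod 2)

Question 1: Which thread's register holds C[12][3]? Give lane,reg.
17,3

r=12→G=4,rhi=1  c=3→T=1,p=1
L=4*4+1=17  i=1*2+1=3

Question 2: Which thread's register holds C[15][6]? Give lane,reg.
r=15->g=7,rb=1  c=6->t=3,b0=0
L=7*4+3=31  i=1*2+0=2

31,2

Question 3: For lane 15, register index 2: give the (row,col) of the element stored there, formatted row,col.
11,6

lane 15: gr=3 (15/4), th=3 (15%4)
i=2: r=3+8=11, c=3*2+0=6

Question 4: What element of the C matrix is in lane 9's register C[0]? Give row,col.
2,2

L=9⇒gr=9>>2=2, th=9&3=1
[0]⇒row 2+0=2  col 1·2+0=2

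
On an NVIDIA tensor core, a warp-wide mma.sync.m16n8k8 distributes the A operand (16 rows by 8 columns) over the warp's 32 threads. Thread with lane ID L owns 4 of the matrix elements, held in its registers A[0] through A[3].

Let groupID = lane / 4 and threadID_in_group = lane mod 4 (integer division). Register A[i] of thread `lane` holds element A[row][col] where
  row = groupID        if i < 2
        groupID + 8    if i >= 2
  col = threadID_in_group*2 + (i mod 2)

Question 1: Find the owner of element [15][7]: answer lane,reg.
r=15→G=7,rhi=1  c=7→T=3,p=1
L=7*4+3=31  i=1*2+1=3

31,3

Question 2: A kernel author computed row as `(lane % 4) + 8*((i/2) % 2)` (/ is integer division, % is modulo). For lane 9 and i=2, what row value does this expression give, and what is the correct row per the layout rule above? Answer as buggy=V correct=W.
buggy=9 correct=10

`(lane % 4) + 8*((i/2) % 2)`[9,2]⇒9
L=9⇒gr=9>>2=2, th=9&3=1
[2]⇒row 2+8=10  col 1·2+0=2
row: 9 vs 10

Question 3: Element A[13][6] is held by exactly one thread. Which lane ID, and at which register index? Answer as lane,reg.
r:13=>grp=5,rB=1  c:6=>tig=3,lo=0
L=5*4+3=23  i=1*2+0=2

23,2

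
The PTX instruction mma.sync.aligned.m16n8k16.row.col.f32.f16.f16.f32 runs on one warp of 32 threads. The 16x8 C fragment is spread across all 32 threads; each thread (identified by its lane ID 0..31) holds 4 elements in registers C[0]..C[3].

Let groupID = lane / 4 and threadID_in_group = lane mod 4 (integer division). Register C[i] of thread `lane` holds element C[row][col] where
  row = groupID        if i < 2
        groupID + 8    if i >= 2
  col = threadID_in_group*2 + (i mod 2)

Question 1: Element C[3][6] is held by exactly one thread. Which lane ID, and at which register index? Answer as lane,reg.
r: 3->gid=3,r8=0  c: 6->tid=3,i&1=0
L=3*4+3=15  i=0*2+0=0

15,0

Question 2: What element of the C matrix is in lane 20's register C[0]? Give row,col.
20: gid=5,tid=0
[0] (5+0,0*2+0) = (5,0)

5,0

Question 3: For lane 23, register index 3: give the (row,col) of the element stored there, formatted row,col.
13,7

lane 23→23/4=5, 23 mod 4=3
i=3  r:5+8→13  c:2·3+1→7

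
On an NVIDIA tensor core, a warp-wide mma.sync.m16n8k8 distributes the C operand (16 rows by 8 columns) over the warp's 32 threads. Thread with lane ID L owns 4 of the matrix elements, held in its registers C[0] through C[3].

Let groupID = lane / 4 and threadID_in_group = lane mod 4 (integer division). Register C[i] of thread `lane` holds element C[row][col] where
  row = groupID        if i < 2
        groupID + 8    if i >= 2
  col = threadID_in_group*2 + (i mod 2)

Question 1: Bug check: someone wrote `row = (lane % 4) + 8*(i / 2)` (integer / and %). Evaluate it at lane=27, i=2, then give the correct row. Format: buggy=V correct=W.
buggy=11 correct=14

`(lane % 4) + 8*(i / 2)`[27,2]⇒11
lane 27: gr=6 (27/4), th=3 (27%4)
i=2: r=6+8=14, c=3*2+0=6
row: 11 vs 14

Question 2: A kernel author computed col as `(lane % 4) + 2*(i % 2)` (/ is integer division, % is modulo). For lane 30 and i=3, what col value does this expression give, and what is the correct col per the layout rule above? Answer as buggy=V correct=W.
`(lane % 4) + 2*(i % 2)`[30,3]→4
lane 30→30/4=7, 30 mod 4=2
i=3  r:7+8→15  c:2·2+1→5
col: 4 vs 5

buggy=4 correct=5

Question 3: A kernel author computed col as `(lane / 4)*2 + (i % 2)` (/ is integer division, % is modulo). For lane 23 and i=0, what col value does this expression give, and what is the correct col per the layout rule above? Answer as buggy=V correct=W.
buggy=10 correct=6

`(lane / 4)*2 + (i % 2)`[23,0]=>10
23: grp=5,tig=3
[0] (5+0,3*2+0) = (5,6)
col: 10 vs 6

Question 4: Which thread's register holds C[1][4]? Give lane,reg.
r=1→G=1,rhi=0  c=4→T=2,p=0
L=1*4+2=6  i=0*2+0=0

6,0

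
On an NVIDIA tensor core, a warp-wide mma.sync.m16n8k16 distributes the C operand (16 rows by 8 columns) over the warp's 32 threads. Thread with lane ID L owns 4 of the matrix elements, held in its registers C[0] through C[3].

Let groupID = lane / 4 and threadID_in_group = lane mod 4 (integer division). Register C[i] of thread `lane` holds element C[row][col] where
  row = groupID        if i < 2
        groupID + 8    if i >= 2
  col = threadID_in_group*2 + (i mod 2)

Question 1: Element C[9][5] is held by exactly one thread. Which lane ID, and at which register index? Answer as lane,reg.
r=9→G=1,rhi=1  c=5→T=2,p=1
L=1*4+2=6  i=1*2+1=3

6,3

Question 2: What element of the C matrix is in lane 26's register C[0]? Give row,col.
lane 26: G=6 (26/4), T=2 (26%4)
i=0: r=6+0=6, c=2*2+0=4

6,4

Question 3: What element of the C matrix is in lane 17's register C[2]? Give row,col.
17: g=4,t=1
[2] (4+8,1*2+0) = (12,2)

12,2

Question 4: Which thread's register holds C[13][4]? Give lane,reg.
r=13->g=5,rb=1  c=4->t=2,b0=0
L=5*4+2=22  i=1*2+0=2

22,2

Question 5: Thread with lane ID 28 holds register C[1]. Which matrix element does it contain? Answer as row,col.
28: gr=7,th=0
[1] (7+0,0*2+1) = (7,1)

7,1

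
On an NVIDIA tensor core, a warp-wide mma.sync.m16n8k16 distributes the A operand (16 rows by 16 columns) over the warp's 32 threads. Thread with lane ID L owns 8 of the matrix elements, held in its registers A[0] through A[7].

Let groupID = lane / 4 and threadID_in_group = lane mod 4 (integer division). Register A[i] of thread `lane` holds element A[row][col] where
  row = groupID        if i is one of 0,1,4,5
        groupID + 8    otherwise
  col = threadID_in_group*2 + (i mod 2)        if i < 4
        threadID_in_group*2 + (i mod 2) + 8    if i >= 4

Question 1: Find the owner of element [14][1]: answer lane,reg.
24,3

r: 14->gid=6,r8=1  c: 1->c8=0,tid=0,i&1=1
L=6*4+0=24  i=0*4+1*2+1=3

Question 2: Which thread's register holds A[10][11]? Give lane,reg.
9,7

r=10→G=2,rhi=1  c=11→chi=1,T=1,p=1
L=2*4+1=9  i=1*4+1*2+1=7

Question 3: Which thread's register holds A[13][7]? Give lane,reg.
r=13⇒gr=5,Rb=1  c=7⇒Cb=0,th=3,odd=1
L=5*4+3=23  i=0*4+1*2+1=3

23,3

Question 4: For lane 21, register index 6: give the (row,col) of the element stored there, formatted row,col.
13,10

L=21→G=21>>2=5, T=21&3=1
[6]→row 5+8=13  col 1·2+0+8=10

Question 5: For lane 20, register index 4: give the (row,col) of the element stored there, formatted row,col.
5,8

lane 20: g=5 (20/4), t=0 (20%4)
i=4: r=5+0=5, c=0*2+0+8=8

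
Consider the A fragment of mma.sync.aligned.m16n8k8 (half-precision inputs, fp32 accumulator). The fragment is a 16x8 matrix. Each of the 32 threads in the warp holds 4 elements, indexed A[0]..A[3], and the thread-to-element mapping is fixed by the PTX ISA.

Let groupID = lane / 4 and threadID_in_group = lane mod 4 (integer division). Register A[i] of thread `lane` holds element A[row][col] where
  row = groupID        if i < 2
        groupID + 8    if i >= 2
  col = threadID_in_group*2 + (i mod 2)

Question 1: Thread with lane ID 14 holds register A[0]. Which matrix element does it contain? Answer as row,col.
3,4

lane 14→14/4=3, 14 mod 4=2
i=0  r:3+0→3  c:2·2+0→4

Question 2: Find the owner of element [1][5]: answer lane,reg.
6,1

r=1⇒gr=1,Rb=0  c=5⇒th=2,odd=1
L=1*4+2=6  i=0*2+1=1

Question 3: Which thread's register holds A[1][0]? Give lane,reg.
4,0

r=1⇒gr=1,Rb=0  c=0⇒th=0,odd=0
L=1*4+0=4  i=0*2+0=0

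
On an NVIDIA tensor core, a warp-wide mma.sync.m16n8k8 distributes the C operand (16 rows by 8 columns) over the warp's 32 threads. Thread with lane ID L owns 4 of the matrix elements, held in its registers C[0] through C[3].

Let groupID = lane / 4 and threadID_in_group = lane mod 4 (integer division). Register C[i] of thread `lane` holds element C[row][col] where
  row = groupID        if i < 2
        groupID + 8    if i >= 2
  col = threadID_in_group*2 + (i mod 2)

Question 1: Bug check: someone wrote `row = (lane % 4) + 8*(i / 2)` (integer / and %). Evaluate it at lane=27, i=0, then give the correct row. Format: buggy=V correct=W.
`(lane % 4) + 8*(i / 2)`[27,0]⇒3
27: gr=6,th=3
[0] (6+0,3*2+0) = (6,6)
row: 3 vs 6

buggy=3 correct=6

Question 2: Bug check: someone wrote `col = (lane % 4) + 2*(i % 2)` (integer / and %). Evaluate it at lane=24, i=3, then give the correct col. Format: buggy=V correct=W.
`(lane % 4) + 2*(i % 2)`[24,3]->2
L=24->g=24>>2=6, t=24&3=0
[3]->row 6+8=14  col 0·2+1=1
col: 2 vs 1

buggy=2 correct=1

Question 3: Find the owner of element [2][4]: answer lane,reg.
10,0

r=2->g=2,rb=0  c=4->t=2,b0=0
L=2*4+2=10  i=0*2+0=0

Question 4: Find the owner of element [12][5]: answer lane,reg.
r=12→G=4,rhi=1  c=5→T=2,p=1
L=4*4+2=18  i=1*2+1=3

18,3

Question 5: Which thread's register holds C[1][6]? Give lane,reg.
7,0

r=1⇒gr=1,Rb=0  c=6⇒th=3,odd=0
L=1*4+3=7  i=0*2+0=0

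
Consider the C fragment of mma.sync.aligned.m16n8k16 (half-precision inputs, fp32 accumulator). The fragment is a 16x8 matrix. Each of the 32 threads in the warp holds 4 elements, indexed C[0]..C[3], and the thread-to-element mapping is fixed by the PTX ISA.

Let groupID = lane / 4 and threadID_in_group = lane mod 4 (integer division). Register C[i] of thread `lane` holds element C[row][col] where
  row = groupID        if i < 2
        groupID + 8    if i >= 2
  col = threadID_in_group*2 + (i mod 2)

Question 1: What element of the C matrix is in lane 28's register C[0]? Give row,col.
L=28->g=28>>2=7, t=28&3=0
[0]->row 7+0=7  col 0·2+0=0

7,0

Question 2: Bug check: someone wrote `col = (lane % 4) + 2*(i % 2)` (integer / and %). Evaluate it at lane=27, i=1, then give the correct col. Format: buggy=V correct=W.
buggy=5 correct=7

`(lane % 4) + 2*(i % 2)`[27,1]→5
L=27→G=27>>2=6, T=27&3=3
[1]→row 6+0=6  col 3·2+1=7
col: 5 vs 7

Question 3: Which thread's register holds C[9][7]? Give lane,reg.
r: 9->gid=1,r8=1  c: 7->tid=3,i&1=1
L=1*4+3=7  i=1*2+1=3

7,3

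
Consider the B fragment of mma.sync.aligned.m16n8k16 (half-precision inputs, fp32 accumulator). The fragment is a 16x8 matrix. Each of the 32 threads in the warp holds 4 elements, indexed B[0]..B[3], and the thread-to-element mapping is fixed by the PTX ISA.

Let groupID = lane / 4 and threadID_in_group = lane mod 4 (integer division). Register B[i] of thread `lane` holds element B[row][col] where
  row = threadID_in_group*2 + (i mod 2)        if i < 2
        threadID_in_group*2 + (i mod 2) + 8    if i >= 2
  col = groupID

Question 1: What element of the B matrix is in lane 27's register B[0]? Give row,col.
lane 27->27/4=6, 27 mod 4=3
i=0  r:2·3+0+0->6  c:6

6,6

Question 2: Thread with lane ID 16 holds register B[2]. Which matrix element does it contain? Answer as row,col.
lane 16->16/4=4, 16 mod 4=0
i=2  r:2·0+0+8->8  c:4

8,4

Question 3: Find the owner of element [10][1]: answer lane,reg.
5,2

c: 1->gid=1  r: 10->r8=1,tid=1,i&1=0
L=1*4+1=5  i=1*2+0=2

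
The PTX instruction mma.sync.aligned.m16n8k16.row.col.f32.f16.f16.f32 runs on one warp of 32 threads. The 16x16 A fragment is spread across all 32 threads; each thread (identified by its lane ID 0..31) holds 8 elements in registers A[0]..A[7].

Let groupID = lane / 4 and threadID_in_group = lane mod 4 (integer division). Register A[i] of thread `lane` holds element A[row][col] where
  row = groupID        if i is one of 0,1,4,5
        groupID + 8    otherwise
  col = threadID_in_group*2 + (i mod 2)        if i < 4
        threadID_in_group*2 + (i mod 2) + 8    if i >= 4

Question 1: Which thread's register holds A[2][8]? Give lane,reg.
8,4

r:2=>grp=2,rB=0  c:8=>cB=1,tig=0,lo=0
L=2*4+0=8  i=1*4+0*2+0=4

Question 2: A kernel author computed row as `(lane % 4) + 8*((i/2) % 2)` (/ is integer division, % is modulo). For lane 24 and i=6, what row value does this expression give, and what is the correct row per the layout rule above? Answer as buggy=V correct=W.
buggy=8 correct=14

`(lane % 4) + 8*((i/2) % 2)`[24,6]⇒8
L=24⇒gr=24>>2=6, th=24&3=0
[6]⇒row 6+8=14  col 0·2+0+8=8
row: 8 vs 14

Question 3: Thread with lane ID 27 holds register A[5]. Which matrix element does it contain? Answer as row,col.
6,15

lane 27→27/4=6, 27 mod 4=3
i=5  r:6+0→6  c:2·3+1+8→15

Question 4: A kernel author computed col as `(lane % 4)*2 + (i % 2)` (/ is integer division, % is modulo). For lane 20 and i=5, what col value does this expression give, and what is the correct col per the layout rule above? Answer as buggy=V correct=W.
`(lane % 4)*2 + (i % 2)`[20,5]->1
L=20->g=20>>2=5, t=20&3=0
[5]->row 5+0=5  col 0·2+1+8=9
col: 1 vs 9

buggy=1 correct=9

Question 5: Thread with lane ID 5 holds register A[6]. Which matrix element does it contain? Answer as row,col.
9,10

5: G=1,T=1
[6] (1+8,1*2+0+8) = (9,10)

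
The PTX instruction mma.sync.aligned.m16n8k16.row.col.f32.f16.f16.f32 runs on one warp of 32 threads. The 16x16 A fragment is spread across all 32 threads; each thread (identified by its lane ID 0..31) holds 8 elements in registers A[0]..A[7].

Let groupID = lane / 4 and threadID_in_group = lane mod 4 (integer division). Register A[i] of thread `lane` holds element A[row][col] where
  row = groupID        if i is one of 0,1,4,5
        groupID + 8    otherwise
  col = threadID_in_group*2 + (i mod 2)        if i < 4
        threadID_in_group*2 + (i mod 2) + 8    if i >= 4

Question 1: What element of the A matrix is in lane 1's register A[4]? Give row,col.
0,10

lane 1⇒1/4=0, 1 mod 4=1
i=4  r:0+0⇒0  c:2·1+0+8⇒10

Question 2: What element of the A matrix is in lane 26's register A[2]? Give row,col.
26: G=6,T=2
[2] (6+8,2*2+0+0) = (14,4)

14,4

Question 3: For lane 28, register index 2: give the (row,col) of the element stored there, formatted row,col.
lane 28: G=7 (28/4), T=0 (28%4)
i=2: r=7+8=15, c=0*2+0+0=0

15,0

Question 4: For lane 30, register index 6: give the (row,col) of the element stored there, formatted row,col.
lane 30: gid=7 (30/4), tid=2 (30%4)
i=6: r=7+8=15, c=2*2+0+8=12

15,12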